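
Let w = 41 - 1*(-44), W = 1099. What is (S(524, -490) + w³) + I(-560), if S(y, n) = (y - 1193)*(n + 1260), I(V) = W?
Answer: 100094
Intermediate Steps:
I(V) = 1099
S(y, n) = (-1193 + y)*(1260 + n)
w = 85 (w = 41 + 44 = 85)
(S(524, -490) + w³) + I(-560) = ((-1503180 - 1193*(-490) + 1260*524 - 490*524) + 85³) + 1099 = ((-1503180 + 584570 + 660240 - 256760) + 614125) + 1099 = (-515130 + 614125) + 1099 = 98995 + 1099 = 100094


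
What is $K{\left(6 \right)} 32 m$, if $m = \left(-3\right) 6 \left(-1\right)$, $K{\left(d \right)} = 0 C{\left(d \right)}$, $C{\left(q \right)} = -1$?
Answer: $0$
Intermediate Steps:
$K{\left(d \right)} = 0$ ($K{\left(d \right)} = 0 \left(-1\right) = 0$)
$m = 18$ ($m = \left(-18\right) \left(-1\right) = 18$)
$K{\left(6 \right)} 32 m = 0 \cdot 32 \cdot 18 = 0 \cdot 18 = 0$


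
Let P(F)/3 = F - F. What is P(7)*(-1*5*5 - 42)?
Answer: 0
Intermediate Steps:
P(F) = 0 (P(F) = 3*(F - F) = 3*0 = 0)
P(7)*(-1*5*5 - 42) = 0*(-1*5*5 - 42) = 0*(-5*5 - 42) = 0*(-25 - 42) = 0*(-67) = 0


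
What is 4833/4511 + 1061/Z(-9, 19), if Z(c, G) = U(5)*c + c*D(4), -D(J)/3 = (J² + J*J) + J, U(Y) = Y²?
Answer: 8396422/3369717 ≈ 2.4917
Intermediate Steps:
D(J) = -6*J² - 3*J (D(J) = -3*((J² + J*J) + J) = -3*((J² + J²) + J) = -3*(2*J² + J) = -3*(J + 2*J²) = -6*J² - 3*J)
Z(c, G) = -83*c (Z(c, G) = 5²*c + c*(-3*4*(1 + 2*4)) = 25*c + c*(-3*4*(1 + 8)) = 25*c + c*(-3*4*9) = 25*c + c*(-108) = 25*c - 108*c = -83*c)
4833/4511 + 1061/Z(-9, 19) = 4833/4511 + 1061/((-83*(-9))) = 4833*(1/4511) + 1061/747 = 4833/4511 + 1061*(1/747) = 4833/4511 + 1061/747 = 8396422/3369717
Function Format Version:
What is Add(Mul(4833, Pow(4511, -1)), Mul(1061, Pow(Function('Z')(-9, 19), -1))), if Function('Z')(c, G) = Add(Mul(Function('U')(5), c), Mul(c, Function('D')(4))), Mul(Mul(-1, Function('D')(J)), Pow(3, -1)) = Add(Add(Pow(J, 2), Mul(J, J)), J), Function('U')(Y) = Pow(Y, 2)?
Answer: Rational(8396422, 3369717) ≈ 2.4917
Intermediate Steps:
Function('D')(J) = Add(Mul(-6, Pow(J, 2)), Mul(-3, J)) (Function('D')(J) = Mul(-3, Add(Add(Pow(J, 2), Mul(J, J)), J)) = Mul(-3, Add(Add(Pow(J, 2), Pow(J, 2)), J)) = Mul(-3, Add(Mul(2, Pow(J, 2)), J)) = Mul(-3, Add(J, Mul(2, Pow(J, 2)))) = Add(Mul(-6, Pow(J, 2)), Mul(-3, J)))
Function('Z')(c, G) = Mul(-83, c) (Function('Z')(c, G) = Add(Mul(Pow(5, 2), c), Mul(c, Mul(-3, 4, Add(1, Mul(2, 4))))) = Add(Mul(25, c), Mul(c, Mul(-3, 4, Add(1, 8)))) = Add(Mul(25, c), Mul(c, Mul(-3, 4, 9))) = Add(Mul(25, c), Mul(c, -108)) = Add(Mul(25, c), Mul(-108, c)) = Mul(-83, c))
Add(Mul(4833, Pow(4511, -1)), Mul(1061, Pow(Function('Z')(-9, 19), -1))) = Add(Mul(4833, Pow(4511, -1)), Mul(1061, Pow(Mul(-83, -9), -1))) = Add(Mul(4833, Rational(1, 4511)), Mul(1061, Pow(747, -1))) = Add(Rational(4833, 4511), Mul(1061, Rational(1, 747))) = Add(Rational(4833, 4511), Rational(1061, 747)) = Rational(8396422, 3369717)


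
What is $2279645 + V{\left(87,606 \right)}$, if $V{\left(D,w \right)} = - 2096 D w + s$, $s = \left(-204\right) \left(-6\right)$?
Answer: $-108224443$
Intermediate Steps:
$s = 1224$
$V{\left(D,w \right)} = 1224 - 2096 D w$ ($V{\left(D,w \right)} = - 2096 D w + 1224 = 1224 - 2096 D w$)
$2279645 + V{\left(87,606 \right)} = 2279645 + \left(1224 - 182352 \cdot 606\right) = 2279645 + \left(1224 - 110505312\right) = 2279645 - 110504088 = -108224443$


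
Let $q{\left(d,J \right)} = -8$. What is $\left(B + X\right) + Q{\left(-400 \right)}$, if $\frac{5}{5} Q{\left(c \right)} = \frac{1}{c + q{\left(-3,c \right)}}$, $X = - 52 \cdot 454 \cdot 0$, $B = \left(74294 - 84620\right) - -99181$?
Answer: $\frac{36252839}{408} \approx 88855.0$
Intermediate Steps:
$B = 88855$ ($B = \left(74294 - 84620\right) + 99181 = -10326 + 99181 = 88855$)
$X = 0$ ($X = \left(-52\right) 0 = 0$)
$Q{\left(c \right)} = \frac{1}{-8 + c}$ ($Q{\left(c \right)} = \frac{1}{c - 8} = \frac{1}{-8 + c}$)
$\left(B + X\right) + Q{\left(-400 \right)} = \left(88855 + 0\right) + \frac{1}{-8 - 400} = 88855 + \frac{1}{-408} = 88855 - \frac{1}{408} = \frac{36252839}{408}$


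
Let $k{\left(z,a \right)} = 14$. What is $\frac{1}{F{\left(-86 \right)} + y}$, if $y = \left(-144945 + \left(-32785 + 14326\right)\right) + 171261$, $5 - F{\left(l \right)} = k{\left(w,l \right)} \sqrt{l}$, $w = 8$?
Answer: $\frac{3931}{30913950} + \frac{7 i \sqrt{86}}{30913950} \approx 0.00012716 + 2.0999 \cdot 10^{-6} i$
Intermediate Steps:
$F{\left(l \right)} = 5 - 14 \sqrt{l}$
$y = 7857$ ($y = \left(-144945 - 18459\right) + 171261 = -163404 + 171261 = 7857$)
$\frac{1}{F{\left(-86 \right)} + y} = \frac{1}{\left(5 - 14 \sqrt{-86}\right) + 7857} = \frac{1}{\left(5 - 14 i \sqrt{86}\right) + 7857} = \frac{1}{7862 - 14 i \sqrt{86}}$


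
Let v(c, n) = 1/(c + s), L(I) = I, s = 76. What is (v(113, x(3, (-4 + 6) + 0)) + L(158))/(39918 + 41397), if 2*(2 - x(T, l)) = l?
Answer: 29863/15368535 ≈ 0.0019431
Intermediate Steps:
x(T, l) = 2 - l/2
v(c, n) = 1/(76 + c) (v(c, n) = 1/(c + 76) = 1/(76 + c))
(v(113, x(3, (-4 + 6) + 0)) + L(158))/(39918 + 41397) = (1/(76 + 113) + 158)/(39918 + 41397) = (1/189 + 158)/81315 = (1/189 + 158)*(1/81315) = (29863/189)*(1/81315) = 29863/15368535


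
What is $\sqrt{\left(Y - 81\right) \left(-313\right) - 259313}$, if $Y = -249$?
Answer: $i \sqrt{156023} \approx 395.0 i$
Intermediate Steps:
$\sqrt{\left(Y - 81\right) \left(-313\right) - 259313} = \sqrt{\left(-249 - 81\right) \left(-313\right) - 259313} = \sqrt{\left(-330\right) \left(-313\right) - 259313} = \sqrt{103290 - 259313} = \sqrt{-156023} = i \sqrt{156023}$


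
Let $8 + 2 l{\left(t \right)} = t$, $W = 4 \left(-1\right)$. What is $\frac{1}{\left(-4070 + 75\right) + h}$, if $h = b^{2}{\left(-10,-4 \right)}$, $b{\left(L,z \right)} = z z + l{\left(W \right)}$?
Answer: $- \frac{1}{3895} \approx -0.00025674$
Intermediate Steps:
$W = -4$
$l{\left(t \right)} = -4 + \frac{t}{2}$
$b{\left(L,z \right)} = -6 + z^{2}$ ($b{\left(L,z \right)} = z z + \left(-4 + \frac{1}{2} \left(-4\right)\right) = z^{2} - 6 = -6 + z^{2}$)
$h = 100$ ($h = \left(-6 + \left(-4\right)^{2}\right)^{2} = \left(-6 + 16\right)^{2} = 10^{2} = 100$)
$\frac{1}{\left(-4070 + 75\right) + h} = \frac{1}{\left(-4070 + 75\right) + 100} = \frac{1}{-3995 + 100} = \frac{1}{-3895} = - \frac{1}{3895}$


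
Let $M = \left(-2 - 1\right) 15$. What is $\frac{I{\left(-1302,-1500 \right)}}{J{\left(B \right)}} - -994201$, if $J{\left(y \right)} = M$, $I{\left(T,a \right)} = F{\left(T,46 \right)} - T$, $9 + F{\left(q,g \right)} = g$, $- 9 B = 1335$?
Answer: $\frac{44737706}{45} \approx 9.9417 \cdot 10^{5}$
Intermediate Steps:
$B = - \frac{445}{3}$ ($B = \left(- \frac{1}{9}\right) 1335 = - \frac{445}{3} \approx -148.33$)
$F{\left(q,g \right)} = -9 + g$
$I{\left(T,a \right)} = 37 - T$ ($I{\left(T,a \right)} = \left(-9 + 46\right) - T = 37 - T$)
$M = -45$ ($M = \left(-3\right) 15 = -45$)
$J{\left(y \right)} = -45$
$\frac{I{\left(-1302,-1500 \right)}}{J{\left(B \right)}} - -994201 = \frac{37 - -1302}{-45} - -994201 = \left(37 + 1302\right) \left(- \frac{1}{45}\right) + 994201 = 1339 \left(- \frac{1}{45}\right) + 994201 = - \frac{1339}{45} + 994201 = \frac{44737706}{45}$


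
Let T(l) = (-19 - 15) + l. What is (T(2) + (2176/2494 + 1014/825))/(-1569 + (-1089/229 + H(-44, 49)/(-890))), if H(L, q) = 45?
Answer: 139309760156/7333048873975 ≈ 0.018998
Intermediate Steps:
T(l) = -34 + l
(T(2) + (2176/2494 + 1014/825))/(-1569 + (-1089/229 + H(-44, 49)/(-890))) = ((-34 + 2) + (2176/2494 + 1014/825))/(-1569 + (-1089/229 + 45/(-890))) = (-32 + (2176*(1/2494) + 1014*(1/825)))/(-1569 + (-1089*1/229 + 45*(-1/890))) = (-32 + (1088/1247 + 338/275))/(-1569 + (-1089/229 - 9/178)) = (-32 + 720686/342925)/(-1569 - 195903/40762) = -10252914/(342925*(-64151481/40762)) = -10252914/342925*(-40762/64151481) = 139309760156/7333048873975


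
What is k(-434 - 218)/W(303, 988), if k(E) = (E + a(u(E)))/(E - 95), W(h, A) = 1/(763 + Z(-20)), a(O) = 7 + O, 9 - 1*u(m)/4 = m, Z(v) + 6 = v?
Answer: -1473263/747 ≈ -1972.2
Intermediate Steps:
Z(v) = -6 + v
u(m) = 36 - 4*m
W(h, A) = 1/737 (W(h, A) = 1/(763 + (-6 - 20)) = 1/(763 - 26) = 1/737)
k(E) = (43 - 3*E)/(-95 + E) (k(E) = (E + (7 + (36 - 4*E)))/(E - 95) = (E + (43 - 4*E))/(-95 + E) = (43 - 3*E)/(-95 + E))
k(-434 - 218)/W(303, 988) = ((43 - 3*(-434 - 218))/(-95 + (-434 - 218)))/(1/737) = ((43 - 3*(-652))/(-95 - 652))*737 = ((43 + 1956)/(-747))*737 = -1/747*1999*737 = -1999/747*737 = -1473263/747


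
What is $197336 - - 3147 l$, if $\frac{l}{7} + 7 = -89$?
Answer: $-1917448$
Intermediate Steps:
$l = -672$ ($l = -49 + 7 \left(-89\right) = -49 - 623 = -672$)
$197336 - - 3147 l = 197336 - \left(-3147\right) \left(-672\right) = 197336 - 2114784 = -1917448$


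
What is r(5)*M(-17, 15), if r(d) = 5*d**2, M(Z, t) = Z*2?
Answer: -4250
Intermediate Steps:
M(Z, t) = 2*Z
r(5)*M(-17, 15) = (5*5**2)*(2*(-17)) = (5*25)*(-34) = 125*(-34) = -4250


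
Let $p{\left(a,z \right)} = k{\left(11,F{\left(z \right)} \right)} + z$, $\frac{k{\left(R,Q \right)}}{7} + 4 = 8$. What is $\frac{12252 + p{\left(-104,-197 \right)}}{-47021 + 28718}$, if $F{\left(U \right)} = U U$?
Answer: $- \frac{12083}{18303} \approx -0.66016$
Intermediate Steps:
$F{\left(U \right)} = U^{2}$
$k{\left(R,Q \right)} = 28$ ($k{\left(R,Q \right)} = -28 + 7 \cdot 8 = -28 + 56 = 28$)
$p{\left(a,z \right)} = 28 + z$
$\frac{12252 + p{\left(-104,-197 \right)}}{-47021 + 28718} = \frac{12252 + \left(28 - 197\right)}{-47021 + 28718} = \frac{12252 - 169}{-18303} = 12083 \left(- \frac{1}{18303}\right) = - \frac{12083}{18303}$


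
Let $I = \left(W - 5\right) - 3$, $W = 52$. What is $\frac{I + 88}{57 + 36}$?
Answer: $\frac{44}{31} \approx 1.4194$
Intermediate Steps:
$I = 44$ ($I = \left(52 - 5\right) - 3 = 47 - 3 = 44$)
$\frac{I + 88}{57 + 36} = \frac{44 + 88}{57 + 36} = \frac{132}{93} = 132 \cdot \frac{1}{93} = \frac{44}{31}$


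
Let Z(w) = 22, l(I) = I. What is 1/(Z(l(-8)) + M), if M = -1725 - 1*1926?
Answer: -1/3629 ≈ -0.00027556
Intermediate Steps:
M = -3651 (M = -1725 - 1926 = -3651)
1/(Z(l(-8)) + M) = 1/(22 - 3651) = 1/(-3629) = -1/3629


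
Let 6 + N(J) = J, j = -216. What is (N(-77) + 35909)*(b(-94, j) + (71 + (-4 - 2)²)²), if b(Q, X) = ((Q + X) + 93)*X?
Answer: 2089408146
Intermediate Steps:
N(J) = -6 + J
b(Q, X) = X*(93 + Q + X) (b(Q, X) = (93 + Q + X)*X = X*(93 + Q + X))
(N(-77) + 35909)*(b(-94, j) + (71 + (-4 - 2)²)²) = ((-6 - 77) + 35909)*(-216*(93 - 94 - 216) + (71 + (-4 - 2)²)²) = (-83 + 35909)*(-216*(-217) + (71 + (-6)²)²) = 35826*(46872 + (71 + 36)²) = 35826*(46872 + 107²) = 35826*(46872 + 11449) = 35826*58321 = 2089408146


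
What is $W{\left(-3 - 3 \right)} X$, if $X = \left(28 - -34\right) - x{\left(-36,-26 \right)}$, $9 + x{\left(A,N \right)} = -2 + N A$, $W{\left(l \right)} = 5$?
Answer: $-4315$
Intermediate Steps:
$x{\left(A,N \right)} = -11 + A N$ ($x{\left(A,N \right)} = -9 + \left(-2 + N A\right) = -9 + \left(-2 + A N\right) = -11 + A N$)
$X = -863$ ($X = \left(28 - -34\right) - \left(-11 - -936\right) = \left(28 + 34\right) - \left(-11 + 936\right) = 62 - 925 = -863$)
$W{\left(-3 - 3 \right)} X = 5 \left(-863\right) = -4315$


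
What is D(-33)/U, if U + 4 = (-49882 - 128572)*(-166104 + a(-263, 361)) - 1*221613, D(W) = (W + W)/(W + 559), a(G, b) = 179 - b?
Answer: -11/2601436466567 ≈ -4.2284e-12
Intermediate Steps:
D(W) = 2*W/(559 + W) (D(W) = (2*W)/(559 + W) = 2*W/(559 + W))
U = 29674180227 (U = -4 + ((-49882 - 128572)*(-166104 + (179 - 1*361)) - 1*221613) = -4 + (-178454*(-166104 + (179 - 361)) - 221613) = -4 + (-178454*(-166104 - 182) - 221613) = -4 + (-178454*(-166286) - 221613) = -4 + (29674401844 - 221613) = -4 + 29674180231 = 29674180227)
D(-33)/U = (2*(-33)/(559 - 33))/29674180227 = (2*(-33)/526)*(1/29674180227) = (2*(-33)*(1/526))*(1/29674180227) = -33/263*1/29674180227 = -11/2601436466567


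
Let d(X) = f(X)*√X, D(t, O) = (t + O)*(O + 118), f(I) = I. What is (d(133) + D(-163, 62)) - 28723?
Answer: -46903 + 133*√133 ≈ -45369.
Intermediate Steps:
D(t, O) = (118 + O)*(O + t) (D(t, O) = (O + t)*(118 + O) = (118 + O)*(O + t))
d(X) = X^(3/2) (d(X) = X*√X = X^(3/2))
(d(133) + D(-163, 62)) - 28723 = (133^(3/2) + (62² + 118*62 + 118*(-163) + 62*(-163))) - 28723 = (133*√133 + (3844 + 7316 - 19234 - 10106)) - 28723 = (133*√133 - 18180) - 28723 = (-18180 + 133*√133) - 28723 = -46903 + 133*√133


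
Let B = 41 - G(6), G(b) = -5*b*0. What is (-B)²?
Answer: 1681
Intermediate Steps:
G(b) = 0
B = 41 (B = 41 - 1*0 = 41 + 0 = 41)
(-B)² = (-1*41)² = (-41)² = 1681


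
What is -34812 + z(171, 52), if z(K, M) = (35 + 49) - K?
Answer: -34899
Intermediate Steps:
z(K, M) = 84 - K
-34812 + z(171, 52) = -34812 + (84 - 1*171) = -34812 + (84 - 171) = -34812 - 87 = -34899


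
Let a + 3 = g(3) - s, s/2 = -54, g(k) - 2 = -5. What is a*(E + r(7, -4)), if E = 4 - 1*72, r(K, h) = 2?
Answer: -6732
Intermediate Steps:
g(k) = -3 (g(k) = 2 - 5 = -3)
s = -108 (s = 2*(-54) = -108)
a = 102 (a = -3 + (-3 - 1*(-108)) = -3 + (-3 + 108) = -3 + 105 = 102)
E = -68 (E = 4 - 72 = -68)
a*(E + r(7, -4)) = 102*(-68 + 2) = 102*(-66) = -6732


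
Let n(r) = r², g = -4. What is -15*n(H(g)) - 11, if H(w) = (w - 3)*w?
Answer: -11771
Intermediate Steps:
H(w) = w*(-3 + w) (H(w) = (-3 + w)*w = w*(-3 + w))
-15*n(H(g)) - 11 = -15*16*(-3 - 4)² - 11 = -15*(-4*(-7))² - 11 = -15*28² - 11 = -15*784 - 11 = -11760 - 11 = -11771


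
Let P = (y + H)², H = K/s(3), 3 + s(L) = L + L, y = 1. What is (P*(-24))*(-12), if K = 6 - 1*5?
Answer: 512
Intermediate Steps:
s(L) = -3 + 2*L (s(L) = -3 + (L + L) = -3 + 2*L)
K = 1 (K = 6 - 5 = 1)
H = ⅓ (H = 1/(-3 + 2*3) = 1/(-3 + 6) = 1/3 = 1*(⅓) = ⅓ ≈ 0.33333)
P = 16/9 (P = (1 + ⅓)² = (4/3)² = 16/9 ≈ 1.7778)
(P*(-24))*(-12) = ((16/9)*(-24))*(-12) = -128/3*(-12) = 512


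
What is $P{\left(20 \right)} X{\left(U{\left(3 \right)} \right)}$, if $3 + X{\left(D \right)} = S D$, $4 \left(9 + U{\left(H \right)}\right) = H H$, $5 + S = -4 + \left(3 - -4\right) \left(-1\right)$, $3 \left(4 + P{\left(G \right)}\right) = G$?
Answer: $280$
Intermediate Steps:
$P{\left(G \right)} = -4 + \frac{G}{3}$
$S = -16$ ($S = -5 + \left(-4 + \left(3 - -4\right) \left(-1\right)\right) = -5 + \left(-4 + \left(3 + 4\right) \left(-1\right)\right) = -5 + \left(-4 + 7 \left(-1\right)\right) = -5 - 11 = -16$)
$U{\left(H \right)} = -9 + \frac{H^{2}}{4}$ ($U{\left(H \right)} = -9 + \frac{H H}{4} = -9 + \frac{H^{2}}{4}$)
$X{\left(D \right)} = -3 - 16 D$
$P{\left(20 \right)} X{\left(U{\left(3 \right)} \right)} = \left(-4 + \frac{1}{3} \cdot 20\right) \left(-3 - 16 \left(-9 + \frac{3^{2}}{4}\right)\right) = \left(-4 + \frac{20}{3}\right) \left(-3 - 16 \left(-9 + \frac{1}{4} \cdot 9\right)\right) = \frac{8 \left(-3 - 16 \left(-9 + \frac{9}{4}\right)\right)}{3} = \frac{8 \left(-3 - -108\right)}{3} = \frac{8 \left(-3 + 108\right)}{3} = \frac{8}{3} \cdot 105 = 280$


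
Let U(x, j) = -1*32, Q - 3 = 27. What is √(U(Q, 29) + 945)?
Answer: √913 ≈ 30.216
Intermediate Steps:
Q = 30 (Q = 3 + 27 = 30)
U(x, j) = -32
√(U(Q, 29) + 945) = √(-32 + 945) = √913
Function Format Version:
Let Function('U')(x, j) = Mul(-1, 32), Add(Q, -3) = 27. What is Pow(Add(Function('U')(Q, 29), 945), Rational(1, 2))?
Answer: Pow(913, Rational(1, 2)) ≈ 30.216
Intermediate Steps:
Q = 30 (Q = Add(3, 27) = 30)
Function('U')(x, j) = -32
Pow(Add(Function('U')(Q, 29), 945), Rational(1, 2)) = Pow(Add(-32, 945), Rational(1, 2)) = Pow(913, Rational(1, 2))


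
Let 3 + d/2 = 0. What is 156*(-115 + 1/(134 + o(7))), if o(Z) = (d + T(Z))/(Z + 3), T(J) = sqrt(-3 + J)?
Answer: -2995785/167 ≈ -17939.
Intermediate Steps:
d = -6 (d = -6 + 2*0 = -6 + 0 = -6)
o(Z) = (-6 + sqrt(-3 + Z))/(3 + Z) (o(Z) = (-6 + sqrt(-3 + Z))/(Z + 3) = (-6 + sqrt(-3 + Z))/(3 + Z))
156*(-115 + 1/(134 + o(7))) = 156*(-115 + 1/(134 + (-6 + sqrt(-3 + 7))/(3 + 7))) = 156*(-115 + 1/(134 + (-6 + sqrt(4))/10)) = 156*(-115 + 1/(134 + (-6 + 2)/10)) = 156*(-115 + 1/(134 + (1/10)*(-4))) = 156*(-115 + 1/(134 - 2/5)) = 156*(-115 + 1/(668/5)) = 156*(-115 + 5/668) = 156*(-76815/668) = -2995785/167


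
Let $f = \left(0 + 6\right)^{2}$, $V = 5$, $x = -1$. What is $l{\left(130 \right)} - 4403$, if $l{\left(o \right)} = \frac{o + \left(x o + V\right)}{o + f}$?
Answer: $- \frac{730893}{166} \approx -4403.0$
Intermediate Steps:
$f = 36$ ($f = 6^{2} = 36$)
$l{\left(o \right)} = \frac{5}{36 + o}$ ($l{\left(o \right)} = \frac{o - \left(-5 + o\right)}{o + 36} = \frac{o - \left(-5 + o\right)}{36 + o} = \frac{5}{36 + o}$)
$l{\left(130 \right)} - 4403 = \frac{5}{36 + 130} - 4403 = \frac{5}{166} - 4403 = - \frac{730893}{166}$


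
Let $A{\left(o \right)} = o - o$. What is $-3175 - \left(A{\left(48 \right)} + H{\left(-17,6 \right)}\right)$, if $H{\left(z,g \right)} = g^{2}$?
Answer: $-3211$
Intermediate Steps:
$A{\left(o \right)} = 0$
$-3175 - \left(A{\left(48 \right)} + H{\left(-17,6 \right)}\right) = -3175 - \left(0 + 6^{2}\right) = -3175 - \left(0 + 36\right) = -3175 - 36 = -3211$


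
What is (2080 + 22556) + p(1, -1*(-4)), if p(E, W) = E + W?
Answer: 24641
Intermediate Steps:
(2080 + 22556) + p(1, -1*(-4)) = (2080 + 22556) + (1 - 1*(-4)) = 24636 + (1 + 4) = 24636 + 5 = 24641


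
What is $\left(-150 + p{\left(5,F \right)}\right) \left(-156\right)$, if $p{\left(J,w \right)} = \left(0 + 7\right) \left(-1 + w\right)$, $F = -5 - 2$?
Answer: $32136$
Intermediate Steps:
$F = -7$
$p{\left(J,w \right)} = -7 + 7 w$ ($p{\left(J,w \right)} = 7 \left(-1 + w\right) = -7 + 7 w$)
$\left(-150 + p{\left(5,F \right)}\right) \left(-156\right) = \left(-150 + \left(-7 + 7 \left(-7\right)\right)\right) \left(-156\right) = \left(-150 - 56\right) \left(-156\right) = \left(-206\right) \left(-156\right) = 32136$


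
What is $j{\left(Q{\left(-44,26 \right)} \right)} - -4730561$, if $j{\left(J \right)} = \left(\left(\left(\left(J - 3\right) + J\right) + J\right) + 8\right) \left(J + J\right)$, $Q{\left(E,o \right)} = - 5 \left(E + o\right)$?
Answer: $4780061$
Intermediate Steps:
$Q{\left(E,o \right)} = - 5 E - 5 o$
$j{\left(J \right)} = 2 J \left(5 + 3 J\right)$ ($j{\left(J \right)} = \left(\left(\left(\left(-3 + J\right) + J\right) + J\right) + 8\right) 2 J = \left(\left(\left(-3 + 2 J\right) + J\right) + 8\right) 2 J = \left(\left(-3 + 3 J\right) + 8\right) 2 J = \left(5 + 3 J\right) 2 J = 2 J \left(5 + 3 J\right)$)
$j{\left(Q{\left(-44,26 \right)} \right)} - -4730561 = 2 \left(\left(-5\right) \left(-44\right) - 130\right) \left(5 + 3 \left(\left(-5\right) \left(-44\right) - 130\right)\right) - -4730561 = 2 \left(220 - 130\right) \left(5 + 3 \left(220 - 130\right)\right) + 4730561 = 2 \cdot 90 \left(5 + 3 \cdot 90\right) + 4730561 = 2 \cdot 90 \left(5 + 270\right) + 4730561 = 2 \cdot 90 \cdot 275 + 4730561 = 49500 + 4730561 = 4780061$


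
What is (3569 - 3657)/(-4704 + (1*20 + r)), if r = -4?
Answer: 11/586 ≈ 0.018771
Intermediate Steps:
(3569 - 3657)/(-4704 + (1*20 + r)) = (3569 - 3657)/(-4704 + (1*20 - 4)) = -88/(-4704 + (20 - 4)) = -88/(-4704 + 16) = -88/(-4688) = -88*(-1/4688) = 11/586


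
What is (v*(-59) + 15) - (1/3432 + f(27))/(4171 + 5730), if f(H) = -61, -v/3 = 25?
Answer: 150872439431/33980232 ≈ 4440.0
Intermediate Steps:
v = -75 (v = -3*25 = -75)
(v*(-59) + 15) - (1/3432 + f(27))/(4171 + 5730) = (-75*(-59) + 15) - (1/3432 - 61)/(4171 + 5730) = (4425 + 15) - (1/3432 - 61)/9901 = 4440 - (-209351)/(3432*9901) = 4440 - 1*(-209351/33980232) = 4440 + 209351/33980232 = 150872439431/33980232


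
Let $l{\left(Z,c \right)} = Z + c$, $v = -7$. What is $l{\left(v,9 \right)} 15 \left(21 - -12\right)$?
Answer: $990$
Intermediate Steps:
$l{\left(v,9 \right)} 15 \left(21 - -12\right) = \left(-7 + 9\right) 15 \left(21 - -12\right) = 2 \cdot 15 \left(21 + 12\right) = 30 \cdot 33 = 990$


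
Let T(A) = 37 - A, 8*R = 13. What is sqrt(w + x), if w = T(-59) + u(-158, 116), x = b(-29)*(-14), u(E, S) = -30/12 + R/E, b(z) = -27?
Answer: sqrt(47081077)/316 ≈ 21.714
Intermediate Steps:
R = 13/8 (R = (1/8)*13 = 13/8 ≈ 1.6250)
u(E, S) = -5/2 + 13/(8*E) (u(E, S) = -30/12 + 13/(8*E) = -30*1/12 + 13/(8*E) = -5/2 + 13/(8*E))
x = 378 (x = -27*(-14) = 378)
w = 118171/1264 (w = (37 - 1*(-59)) + (1/8)*(13 - 20*(-158))/(-158) = (37 + 59) + (1/8)*(-1/158)*(13 + 3160) = 96 + (1/8)*(-1/158)*3173 = 96 - 3173/1264 = 118171/1264 ≈ 93.490)
sqrt(w + x) = sqrt(118171/1264 + 378) = sqrt(595963/1264) = sqrt(47081077)/316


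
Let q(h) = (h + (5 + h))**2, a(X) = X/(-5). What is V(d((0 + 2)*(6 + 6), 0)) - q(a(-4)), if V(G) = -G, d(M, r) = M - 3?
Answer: -1614/25 ≈ -64.560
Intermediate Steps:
d(M, r) = -3 + M
a(X) = -X/5 (a(X) = X*(-1/5) = -X/5)
q(h) = (5 + 2*h)**2
V(d((0 + 2)*(6 + 6), 0)) - q(a(-4)) = -(-3 + (0 + 2)*(6 + 6)) - (5 + 2*(-1/5*(-4)))**2 = -(-3 + 2*12) - (5 + 2*(4/5))**2 = -(-3 + 24) - (5 + 8/5)**2 = -1*21 - (33/5)**2 = -21 - 1*1089/25 = -21 - 1089/25 = -1614/25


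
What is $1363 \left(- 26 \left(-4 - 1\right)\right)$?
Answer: $177190$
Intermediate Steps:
$1363 \left(- 26 \left(-4 - 1\right)\right) = 1363 \left(\left(-26\right) \left(-5\right)\right) = 1363 \cdot 130 = 177190$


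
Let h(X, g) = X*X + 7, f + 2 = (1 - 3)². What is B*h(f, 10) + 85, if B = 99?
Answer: 1174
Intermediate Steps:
f = 2 (f = -2 + (1 - 3)² = -2 + (-2)² = -2 + 4 = 2)
h(X, g) = 7 + X² (h(X, g) = X² + 7 = 7 + X²)
B*h(f, 10) + 85 = 99*(7 + 2²) + 85 = 99*(7 + 4) + 85 = 99*11 + 85 = 1089 + 85 = 1174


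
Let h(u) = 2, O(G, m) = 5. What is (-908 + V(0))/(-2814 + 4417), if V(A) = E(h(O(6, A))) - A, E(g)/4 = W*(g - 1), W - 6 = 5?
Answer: -864/1603 ≈ -0.53899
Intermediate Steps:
W = 11 (W = 6 + 5 = 11)
E(g) = -44 + 44*g (E(g) = 4*(11*(g - 1)) = 4*(11*(-1 + g)) = 4*(-11 + 11*g) = -44 + 44*g)
V(A) = 44 - A (V(A) = (-44 + 44*2) - A = (-44 + 88) - A = 44 - A)
(-908 + V(0))/(-2814 + 4417) = (-908 + (44 - 1*0))/(-2814 + 4417) = (-908 + (44 + 0))/1603 = (-908 + 44)*(1/1603) = -864*1/1603 = -864/1603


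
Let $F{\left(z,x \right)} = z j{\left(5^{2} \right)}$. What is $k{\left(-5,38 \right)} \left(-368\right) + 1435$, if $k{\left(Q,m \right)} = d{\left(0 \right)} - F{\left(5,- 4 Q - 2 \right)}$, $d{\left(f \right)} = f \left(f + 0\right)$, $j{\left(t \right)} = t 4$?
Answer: $185435$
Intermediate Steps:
$j{\left(t \right)} = 4 t$
$d{\left(f \right)} = f^{2}$ ($d{\left(f \right)} = f f = f^{2}$)
$F{\left(z,x \right)} = 100 z$ ($F{\left(z,x \right)} = z 4 \cdot 5^{2} = z 4 \cdot 25 = z 100 = 100 z$)
$k{\left(Q,m \right)} = -500$ ($k{\left(Q,m \right)} = 0^{2} - 100 \cdot 5 = 0 - 500 = -500$)
$k{\left(-5,38 \right)} \left(-368\right) + 1435 = \left(-500\right) \left(-368\right) + 1435 = 184000 + 1435 = 185435$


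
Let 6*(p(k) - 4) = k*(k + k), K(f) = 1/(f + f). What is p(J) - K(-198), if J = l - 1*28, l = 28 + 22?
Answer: 65473/396 ≈ 165.34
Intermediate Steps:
l = 50
J = 22 (J = 50 - 1*28 = 50 - 28 = 22)
K(f) = 1/(2*f)
p(k) = 4 + k²/3 (p(k) = 4 + (k*(k + k))/6 = 4 + (k*(2*k))/6 = 4 + (2*k²)/6 = 4 + k²/3)
p(J) - K(-198) = (4 + (⅓)*22²) - 1/(2*(-198)) = (4 + (⅓)*484) - (-1)/(2*198) = (4 + 484/3) - 1*(-1/396) = 496/3 + 1/396 = 65473/396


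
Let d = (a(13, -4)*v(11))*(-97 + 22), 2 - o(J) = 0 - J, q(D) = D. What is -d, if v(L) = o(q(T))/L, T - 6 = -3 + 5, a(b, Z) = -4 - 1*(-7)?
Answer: 2250/11 ≈ 204.55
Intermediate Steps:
a(b, Z) = 3 (a(b, Z) = -4 + 7 = 3)
T = 8 (T = 6 + (-3 + 5) = 6 + 2 = 8)
o(J) = 2 + J (o(J) = 2 - (0 - J) = 2 - (-1)*J = 2 + J)
v(L) = 10/L (v(L) = (2 + 8)/L = 10/L)
d = -2250/11 (d = (3*(10/11))*(-97 + 22) = (3*(10*(1/11)))*(-75) = (3*(10/11))*(-75) = (30/11)*(-75) = -2250/11 ≈ -204.55)
-d = -1*(-2250/11) = 2250/11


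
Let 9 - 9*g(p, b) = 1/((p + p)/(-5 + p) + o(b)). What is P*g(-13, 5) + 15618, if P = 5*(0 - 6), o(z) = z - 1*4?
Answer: 171483/11 ≈ 15589.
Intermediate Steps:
o(z) = -4 + z (o(z) = z - 4 = -4 + z)
g(p, b) = 1 - 1/(9*(-4 + b + 2*p/(-5 + p))) (g(p, b) = 1 - 1/(9*((p + p)/(-5 + p) + (-4 + b))) = 1 - 1/(9*((2*p)/(-5 + p) + (-4 + b))) = 1 - 1/(9*(2*p/(-5 + p) + (-4 + b))) = 1 - 1/(9*(-4 + b + 2*p/(-5 + p))))
P = -30 (P = 5*(-6) = -30)
P*g(-13, 5) + 15618 = -10*(185 - 45*5 - 19*(-13) + 9*5*(-13))/(3*(20 - 5*5 - 2*(-13) + 5*(-13))) + 15618 = -10*(185 - 225 + 247 - 585)/(3*(20 - 25 + 26 - 65)) + 15618 = -10*(-378)/(3*(-44)) + 15618 = -10*(-1)*(-378)/(3*44) + 15618 = -30*21/22 + 15618 = -315/11 + 15618 = 171483/11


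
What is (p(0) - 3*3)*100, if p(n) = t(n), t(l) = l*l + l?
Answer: -900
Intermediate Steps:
t(l) = l + l**2 (t(l) = l**2 + l = l + l**2)
p(n) = n*(1 + n)
(p(0) - 3*3)*100 = (0*(1 + 0) - 3*3)*100 = (0*1 - 9)*100 = (0 - 9)*100 = -9*100 = -900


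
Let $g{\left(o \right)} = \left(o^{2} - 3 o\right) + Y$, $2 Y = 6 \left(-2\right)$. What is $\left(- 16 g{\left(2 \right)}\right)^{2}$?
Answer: $16384$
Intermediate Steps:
$Y = -6$ ($Y = \frac{6 \left(-2\right)}{2} = \frac{1}{2} \left(-12\right) = -6$)
$g{\left(o \right)} = -6 + o^{2} - 3 o$ ($g{\left(o \right)} = \left(o^{2} - 3 o\right) - 6 = -6 + o^{2} - 3 o$)
$\left(- 16 g{\left(2 \right)}\right)^{2} = \left(- 16 \left(-6 + 2^{2} - 6\right)\right)^{2} = \left(- 16 \left(-6 + 4 - 6\right)\right)^{2} = \left(\left(-16\right) \left(-8\right)\right)^{2} = 128^{2} = 16384$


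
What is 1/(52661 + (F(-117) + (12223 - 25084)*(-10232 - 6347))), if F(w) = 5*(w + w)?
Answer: 1/213274010 ≈ 4.6888e-9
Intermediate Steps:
F(w) = 10*w (F(w) = 5*(2*w) = 10*w)
1/(52661 + (F(-117) + (12223 - 25084)*(-10232 - 6347))) = 1/(52661 + (10*(-117) + (12223 - 25084)*(-10232 - 6347))) = 1/(52661 + (-1170 - 12861*(-16579))) = 1/(52661 + (-1170 + 213222519)) = 1/(52661 + 213221349) = 1/213274010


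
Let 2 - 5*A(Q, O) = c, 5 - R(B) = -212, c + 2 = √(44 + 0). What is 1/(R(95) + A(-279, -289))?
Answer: 495/107807 + 10*√11/1185877 ≈ 0.0046195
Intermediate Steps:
c = -2 + 2*√11 (c = -2 + √(44 + 0) = -2 + √44 = -2 + 2*√11 ≈ 4.6332)
R(B) = 217 (R(B) = 5 - 1*(-212) = 5 + 212 = 217)
A(Q, O) = ⅘ - 2*√11/5 (A(Q, O) = ⅖ - (-2 + 2*√11)/5 = ⅖ + (⅖ - 2*√11/5) = ⅘ - 2*√11/5)
1/(R(95) + A(-279, -289)) = 1/(217 + (⅘ - 2*√11/5)) = 1/(1089/5 - 2*√11/5)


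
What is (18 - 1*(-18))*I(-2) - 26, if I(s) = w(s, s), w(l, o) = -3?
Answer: -134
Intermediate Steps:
I(s) = -3
(18 - 1*(-18))*I(-2) - 26 = (18 - 1*(-18))*(-3) - 26 = (18 + 18)*(-3) - 26 = 36*(-3) - 26 = -108 - 26 = -134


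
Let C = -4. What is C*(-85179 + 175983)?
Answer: -363216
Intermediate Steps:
C*(-85179 + 175983) = -4*(-85179 + 175983) = -4*90804 = -363216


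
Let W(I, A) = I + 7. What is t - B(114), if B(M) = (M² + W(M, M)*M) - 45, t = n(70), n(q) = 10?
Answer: -26735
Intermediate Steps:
t = 10
W(I, A) = 7 + I
B(M) = -45 + M² + M*(7 + M) (B(M) = (M² + (7 + M)*M) - 45 = (M² + M*(7 + M)) - 45 = -45 + M² + M*(7 + M))
t - B(114) = 10 - (-45 + 114² + 114*(7 + 114)) = 10 - (-45 + 12996 + 114*121) = 10 - (-45 + 12996 + 13794) = 10 - 1*26745 = 10 - 26745 = -26735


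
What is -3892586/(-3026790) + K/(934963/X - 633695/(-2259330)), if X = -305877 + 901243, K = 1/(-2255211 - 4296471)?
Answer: 529116872270545595032601/411429769442275367759040 ≈ 1.2860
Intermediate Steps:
K = -1/6551682 (K = 1/(-6551682) = -1/6551682 ≈ -1.5263e-7)
X = 595366
-3892586/(-3026790) + K/(934963/X - 633695/(-2259330)) = -3892586/(-3026790) - 1/(6551682*(934963/595366 - 633695/(-2259330))) = -3892586*(-1/3026790) - 1/(6551682*(934963*(1/595366) - 633695*(-1/2259330))) = 1946293/1513395 - 1/(6551682*(934963/595366 + 126739/451866)) = 1946293/1513395 - 1/(6551682*124483520608/67256413239) = 1946293/1513395 - 1/6551682*67256413239/124483520608 = 1946293/1513395 - 22418804413/271858813754687552 = 529116872270545595032601/411429769442275367759040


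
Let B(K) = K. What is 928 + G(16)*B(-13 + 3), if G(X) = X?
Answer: 768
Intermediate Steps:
928 + G(16)*B(-13 + 3) = 928 + 16*(-13 + 3) = 928 + 16*(-10) = 928 - 160 = 768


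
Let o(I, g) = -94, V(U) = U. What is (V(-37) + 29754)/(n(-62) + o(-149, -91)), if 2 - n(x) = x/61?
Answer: -1812737/5550 ≈ -326.62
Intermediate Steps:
n(x) = 2 - x/61
(V(-37) + 29754)/(n(-62) + o(-149, -91)) = (-37 + 29754)/((2 - 1/61*(-62)) - 94) = 29717/((2 + 62/61) - 94) = 29717/(184/61 - 94) = 29717/(-5550/61) = 29717*(-61/5550) = -1812737/5550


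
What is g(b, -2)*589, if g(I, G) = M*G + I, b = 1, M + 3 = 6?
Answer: -2945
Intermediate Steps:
M = 3 (M = -3 + 6 = 3)
g(I, G) = I + 3*G (g(I, G) = 3*G + I = I + 3*G)
g(b, -2)*589 = (1 + 3*(-2))*589 = (1 - 6)*589 = -5*589 = -2945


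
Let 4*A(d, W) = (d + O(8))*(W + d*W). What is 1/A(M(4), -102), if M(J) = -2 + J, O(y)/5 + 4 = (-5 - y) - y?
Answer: 2/18819 ≈ 0.00010628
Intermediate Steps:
O(y) = -45 - 10*y (O(y) = -20 + 5*((-5 - y) - y) = -20 + 5*(-5 - 2*y) = -20 + (-25 - 10*y) = -45 - 10*y)
A(d, W) = (-125 + d)*(W + W*d)/4 (A(d, W) = ((d + (-45 - 10*8))*(W + d*W))/4 = ((d + (-45 - 80))*(W + W*d))/4 = ((d - 125)*(W + W*d))/4 = ((-125 + d)*(W + W*d))/4 = (-125 + d)*(W + W*d)/4)
1/A(M(4), -102) = 1/((1/4)*(-102)*(-125 + (-2 + 4)**2 - 124*(-2 + 4))) = 1/((1/4)*(-102)*(-125 + 2**2 - 124*2)) = 1/((1/4)*(-102)*(-125 + 4 - 248)) = 1/((1/4)*(-102)*(-369)) = 1/(18819/2) = 2/18819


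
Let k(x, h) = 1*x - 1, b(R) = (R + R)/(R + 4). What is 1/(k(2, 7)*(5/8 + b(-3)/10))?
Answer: 40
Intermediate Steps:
b(R) = 2*R/(4 + R) (b(R) = (2*R)/(4 + R) = 2*R/(4 + R))
k(x, h) = -1 + x (k(x, h) = x - 1 = -1 + x)
1/(k(2, 7)*(5/8 + b(-3)/10)) = 1/((-1 + 2)*(5/8 + (2*(-3)/(4 - 3))/10)) = 1/(1*(5*(⅛) + (2*(-3)/1)*(⅒))) = 1/(1*(5/8 + (2*(-3)*1)*(⅒))) = 1/(1*(5/8 - 6*⅒)) = 1/(1*(5/8 - ⅗)) = 1/(1*(1/40)) = 1/(1/40) = 40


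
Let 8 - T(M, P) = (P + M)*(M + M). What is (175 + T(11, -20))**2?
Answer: 145161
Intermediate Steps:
T(M, P) = 8 - 2*M*(M + P) (T(M, P) = 8 - (P + M)*(M + M) = 8 - (M + P)*2*M = 8 - 2*M*(M + P))
(175 + T(11, -20))**2 = (175 + (8 - 2*11**2 - 2*11*(-20)))**2 = (175 + (8 - 2*121 + 440))**2 = (175 + (8 - 242 + 440))**2 = (175 + 206)**2 = 381**2 = 145161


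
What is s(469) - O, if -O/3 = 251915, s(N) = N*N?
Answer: 975706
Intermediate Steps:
s(N) = N²
O = -755745 (O = -3*251915 = -755745)
s(469) - O = 469² - 1*(-755745) = 219961 + 755745 = 975706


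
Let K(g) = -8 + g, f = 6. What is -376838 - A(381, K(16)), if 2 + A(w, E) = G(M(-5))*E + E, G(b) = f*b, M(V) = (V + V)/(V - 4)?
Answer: -1130692/3 ≈ -3.7690e+5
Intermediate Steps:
M(V) = 2*V/(-4 + V) (M(V) = (2*V)/(-4 + V) = 2*V/(-4 + V))
G(b) = 6*b
A(w, E) = -2 + 23*E/3 (A(w, E) = -2 + ((6*(2*(-5)/(-4 - 5)))*E + E) = -2 + ((6*(2*(-5)/(-9)))*E + E) = -2 + ((6*(2*(-5)*(-⅑)))*E + E) = -2 + ((6*(10/9))*E + E) = -2 + (20*E/3 + E) = -2 + 23*E/3)
-376838 - A(381, K(16)) = -376838 - (-2 + 23*(-8 + 16)/3) = -376838 - (-2 + (23/3)*8) = -376838 - (-2 + 184/3) = -376838 - 1*178/3 = -376838 - 178/3 = -1130692/3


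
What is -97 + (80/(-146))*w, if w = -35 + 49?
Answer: -7641/73 ≈ -104.67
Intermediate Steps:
w = 14
-97 + (80/(-146))*w = -97 + (80/(-146))*14 = -97 + (80*(-1/146))*14 = -97 - 40/73*14 = -97 - 560/73 = -7641/73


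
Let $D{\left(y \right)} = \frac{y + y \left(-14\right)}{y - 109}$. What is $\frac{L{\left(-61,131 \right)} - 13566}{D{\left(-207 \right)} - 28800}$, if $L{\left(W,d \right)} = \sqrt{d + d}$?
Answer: $\frac{1428952}{3034497} - \frac{316 \sqrt{262}}{9103491} \approx 0.47034$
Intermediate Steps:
$D{\left(y \right)} = - \frac{13 y}{-109 + y}$ ($D{\left(y \right)} = \frac{y - 14 y}{-109 + y} = \frac{\left(-13\right) y}{-109 + y} = - \frac{13 y}{-109 + y}$)
$L{\left(W,d \right)} = \sqrt{2} \sqrt{d}$ ($L{\left(W,d \right)} = \sqrt{2 d} = \sqrt{2} \sqrt{d}$)
$\frac{L{\left(-61,131 \right)} - 13566}{D{\left(-207 \right)} - 28800} = \frac{\sqrt{2} \sqrt{131} - 13566}{\left(-13\right) \left(-207\right) \frac{1}{-109 - 207} - 28800} = \frac{\sqrt{262} - 13566}{\left(-13\right) \left(-207\right) \frac{1}{-316} - 28800} = \frac{-13566 + \sqrt{262}}{\left(-13\right) \left(-207\right) \left(- \frac{1}{316}\right) - 28800} = \frac{-13566 + \sqrt{262}}{- \frac{2691}{316} - 28800} = \frac{-13566 + \sqrt{262}}{- \frac{9103491}{316}} = \left(-13566 + \sqrt{262}\right) \left(- \frac{316}{9103491}\right) = \frac{1428952}{3034497} - \frac{316 \sqrt{262}}{9103491}$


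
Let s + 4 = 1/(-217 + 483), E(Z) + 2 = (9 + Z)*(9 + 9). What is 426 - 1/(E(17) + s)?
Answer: 52352152/122893 ≈ 426.00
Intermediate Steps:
E(Z) = 160 + 18*Z (E(Z) = -2 + (9 + Z)*(9 + 9) = -2 + (9 + Z)*18 = -2 + (162 + 18*Z) = 160 + 18*Z)
s = -1063/266 (s = -4 + 1/(-217 + 483) = -4 + 1/266 = -1063/266 ≈ -3.9962)
426 - 1/(E(17) + s) = 426 - 1/((160 + 18*17) - 1063/266) = 426 - 1/((160 + 306) - 1063/266) = 426 - 1/(466 - 1063/266) = 426 - 1/122893/266 = 426 - 1*266/122893 = 426 - 266/122893 = 52352152/122893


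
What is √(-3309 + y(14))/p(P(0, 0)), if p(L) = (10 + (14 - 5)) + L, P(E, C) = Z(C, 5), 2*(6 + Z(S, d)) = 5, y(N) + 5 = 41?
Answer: 2*I*√3273/31 ≈ 3.691*I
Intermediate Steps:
y(N) = 36 (y(N) = -5 + 41 = 36)
Z(S, d) = -7/2 (Z(S, d) = -6 + (½)*5 = -6 + 5/2 = -7/2)
P(E, C) = -7/2
p(L) = 19 + L (p(L) = (10 + 9) + L = 19 + L)
√(-3309 + y(14))/p(P(0, 0)) = √(-3309 + 36)/(19 - 7/2) = √(-3273)/(31/2) = (I*√3273)*(2/31) = 2*I*√3273/31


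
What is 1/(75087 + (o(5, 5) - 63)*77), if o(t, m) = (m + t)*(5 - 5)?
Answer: 1/70236 ≈ 1.4238e-5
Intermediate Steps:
o(t, m) = 0 (o(t, m) = (m + t)*0 = 0)
1/(75087 + (o(5, 5) - 63)*77) = 1/(75087 + (0 - 63)*77) = 1/(75087 - 63*77) = 1/(75087 - 4851) = 1/70236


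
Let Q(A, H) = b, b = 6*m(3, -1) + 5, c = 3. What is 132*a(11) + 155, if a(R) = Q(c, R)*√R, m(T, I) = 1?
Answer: 155 + 1452*√11 ≈ 4970.7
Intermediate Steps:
b = 11 (b = 6*1 + 5 = 6 + 5 = 11)
Q(A, H) = 11
a(R) = 11*√R
132*a(11) + 155 = 132*(11*√11) + 155 = 1452*√11 + 155 = 155 + 1452*√11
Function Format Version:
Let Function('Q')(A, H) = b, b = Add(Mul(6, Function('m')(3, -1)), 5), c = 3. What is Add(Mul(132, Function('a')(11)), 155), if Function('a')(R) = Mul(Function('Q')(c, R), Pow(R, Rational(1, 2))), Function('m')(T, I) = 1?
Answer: Add(155, Mul(1452, Pow(11, Rational(1, 2)))) ≈ 4970.7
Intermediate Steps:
b = 11 (b = Add(Mul(6, 1), 5) = Add(6, 5) = 11)
Function('Q')(A, H) = 11
Function('a')(R) = Mul(11, Pow(R, Rational(1, 2)))
Add(Mul(132, Function('a')(11)), 155) = Add(Mul(132, Mul(11, Pow(11, Rational(1, 2)))), 155) = Add(Mul(1452, Pow(11, Rational(1, 2))), 155) = Add(155, Mul(1452, Pow(11, Rational(1, 2))))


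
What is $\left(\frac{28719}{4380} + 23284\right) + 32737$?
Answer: $\frac{81800233}{1460} \approx 56028.0$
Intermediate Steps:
$\left(\frac{28719}{4380} + 23284\right) + 32737 = \left(28719 \cdot \frac{1}{4380} + 23284\right) + 32737 = \left(\frac{9573}{1460} + 23284\right) + 32737 = \frac{34004213}{1460} + 32737 = \frac{81800233}{1460}$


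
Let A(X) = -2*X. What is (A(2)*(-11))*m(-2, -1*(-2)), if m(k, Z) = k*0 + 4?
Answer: 176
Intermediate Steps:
m(k, Z) = 4 (m(k, Z) = 0 + 4 = 4)
(A(2)*(-11))*m(-2, -1*(-2)) = (-2*2*(-11))*4 = -4*(-11)*4 = 44*4 = 176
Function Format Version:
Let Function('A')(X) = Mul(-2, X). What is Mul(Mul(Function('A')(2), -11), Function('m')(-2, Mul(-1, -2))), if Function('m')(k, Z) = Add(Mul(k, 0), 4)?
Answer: 176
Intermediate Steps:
Function('m')(k, Z) = 4 (Function('m')(k, Z) = Add(0, 4) = 4)
Mul(Mul(Function('A')(2), -11), Function('m')(-2, Mul(-1, -2))) = Mul(Mul(Mul(-2, 2), -11), 4) = Mul(Mul(-4, -11), 4) = Mul(44, 4) = 176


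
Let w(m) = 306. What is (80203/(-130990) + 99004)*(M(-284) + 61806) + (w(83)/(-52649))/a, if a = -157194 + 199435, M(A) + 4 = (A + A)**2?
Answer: 326096660438823158269947/8568080591615 ≈ 3.8060e+10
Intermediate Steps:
M(A) = -4 + 4*A**2 (M(A) = -4 + (A + A)**2 = -4 + (2*A)**2 = -4 + 4*A**2)
a = 42241
(80203/(-130990) + 99004)*(M(-284) + 61806) + (w(83)/(-52649))/a = (80203/(-130990) + 99004)*((-4 + 4*(-284)**2) + 61806) + (306/(-52649))/42241 = (80203*(-1/130990) + 99004)*((-4 + 4*80656) + 61806) + (306*(-1/52649))*(1/42241) = (-80203/130990 + 99004)*((-4 + 322624) + 61806) - 18/3097*1/42241 = 12968453757*(322620 + 61806)/130990 - 18/130820377 = (12968453757/130990)*384426 - 18/130820377 = 2492705401994241/65495 - 18/130820377 = 326096660438823158269947/8568080591615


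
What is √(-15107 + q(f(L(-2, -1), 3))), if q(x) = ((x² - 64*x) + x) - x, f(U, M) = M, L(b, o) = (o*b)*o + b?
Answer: I*√15290 ≈ 123.65*I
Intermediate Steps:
L(b, o) = b + b*o² (L(b, o) = (b*o)*o + b = b*o² + b = b + b*o²)
q(x) = x² - 64*x (q(x) = (x² - 63*x) - x = x² - 64*x)
√(-15107 + q(f(L(-2, -1), 3))) = √(-15107 + 3*(-64 + 3)) = √(-15107 + 3*(-61)) = √(-15107 - 183) = √(-15290) = I*√15290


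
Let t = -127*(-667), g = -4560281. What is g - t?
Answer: -4644990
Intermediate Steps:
t = 84709
g - t = -4560281 - 1*84709 = -4560281 - 84709 = -4644990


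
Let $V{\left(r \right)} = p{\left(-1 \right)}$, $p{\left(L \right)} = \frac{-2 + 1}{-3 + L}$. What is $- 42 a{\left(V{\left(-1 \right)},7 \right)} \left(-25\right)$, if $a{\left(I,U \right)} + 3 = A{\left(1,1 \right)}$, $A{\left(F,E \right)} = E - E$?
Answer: $-3150$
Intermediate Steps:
$p{\left(L \right)} = - \frac{1}{-3 + L}$
$A{\left(F,E \right)} = 0$
$V{\left(r \right)} = \frac{1}{4}$ ($V{\left(r \right)} = - \frac{1}{-3 - 1} = - \frac{1}{-4} = \left(-1\right) \left(- \frac{1}{4}\right) = \frac{1}{4}$)
$a{\left(I,U \right)} = -3$ ($a{\left(I,U \right)} = -3 + 0 = -3$)
$- 42 a{\left(V{\left(-1 \right)},7 \right)} \left(-25\right) = \left(-42\right) \left(-3\right) \left(-25\right) = 126 \left(-25\right) = -3150$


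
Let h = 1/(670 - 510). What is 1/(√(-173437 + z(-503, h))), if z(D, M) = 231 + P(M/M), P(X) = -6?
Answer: -I*√43303/86606 ≈ -0.0024028*I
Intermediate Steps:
h = 1/160 ≈ 0.0062500
z(D, M) = 225 (z(D, M) = 231 - 6 = 225)
1/(√(-173437 + z(-503, h))) = 1/(√(-173437 + 225)) = 1/(√(-173212)) = 1/(2*I*√43303) = -I*√43303/86606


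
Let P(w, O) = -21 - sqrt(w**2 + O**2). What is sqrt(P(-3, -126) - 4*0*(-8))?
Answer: sqrt(-21 - 3*sqrt(1765)) ≈ 12.126*I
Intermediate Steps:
P(w, O) = -21 - sqrt(O**2 + w**2)
sqrt(P(-3, -126) - 4*0*(-8)) = sqrt((-21 - sqrt((-126)**2 + (-3)**2)) - 4*0*(-8)) = sqrt((-21 - sqrt(15876 + 9)) + 0*(-8)) = sqrt((-21 - sqrt(15885)) + 0) = sqrt((-21 - 3*sqrt(1765)) + 0) = sqrt(-21 - 3*sqrt(1765))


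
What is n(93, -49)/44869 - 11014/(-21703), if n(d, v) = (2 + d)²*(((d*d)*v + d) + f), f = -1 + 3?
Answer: -7544601814344/88526537 ≈ -85224.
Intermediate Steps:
f = 2
n(d, v) = (2 + d)²*(2 + d + v*d²) (n(d, v) = (2 + d)²*(((d*d)*v + d) + 2) = (2 + d)²*((d²*v + d) + 2) = (2 + d)²*((v*d² + d) + 2) = (2 + d)²*((d + v*d²) + 2) = (2 + d)²*(2 + d + v*d²))
n(93, -49)/44869 - 11014/(-21703) = ((2 + 93)²*(2 + 93 - 49*93²))/44869 - 11014/(-21703) = (95²*(2 + 93 - 49*8649))*(1/44869) - 11014*(-1/21703) = (9025*(2 + 93 - 423801))*(1/44869) + 11014/21703 = (9025*(-423706))*(1/44869) + 11014/21703 = -3823946650*1/44869 + 11014/21703 = -3823946650/44869 + 11014/21703 = -7544601814344/88526537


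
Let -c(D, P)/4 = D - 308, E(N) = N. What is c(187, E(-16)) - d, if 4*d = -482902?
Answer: 242419/2 ≈ 1.2121e+5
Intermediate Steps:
d = -241451/2 (d = (¼)*(-482902) = -241451/2 ≈ -1.2073e+5)
c(D, P) = 1232 - 4*D (c(D, P) = -4*(D - 308) = -4*(-308 + D) = 1232 - 4*D)
c(187, E(-16)) - d = (1232 - 4*187) - 1*(-241451/2) = (1232 - 748) + 241451/2 = 484 + 241451/2 = 242419/2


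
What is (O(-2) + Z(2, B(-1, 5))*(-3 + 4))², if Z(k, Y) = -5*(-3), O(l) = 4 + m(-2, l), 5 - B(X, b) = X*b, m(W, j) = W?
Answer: 289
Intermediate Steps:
B(X, b) = 5 - X*b
O(l) = 2 (O(l) = 4 - 2 = 2)
Z(k, Y) = 15
(O(-2) + Z(2, B(-1, 5))*(-3 + 4))² = (2 + 15*(-3 + 4))² = (2 + 15*1)² = (2 + 15)² = 17² = 289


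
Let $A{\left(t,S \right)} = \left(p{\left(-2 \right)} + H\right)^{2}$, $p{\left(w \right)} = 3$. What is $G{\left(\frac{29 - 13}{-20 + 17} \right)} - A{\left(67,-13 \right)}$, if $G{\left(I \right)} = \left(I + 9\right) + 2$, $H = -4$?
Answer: $\frac{14}{3} \approx 4.6667$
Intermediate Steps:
$G{\left(I \right)} = 11 + I$ ($G{\left(I \right)} = \left(9 + I\right) + 2 = 11 + I$)
$A{\left(t,S \right)} = 1$ ($A{\left(t,S \right)} = \left(3 - 4\right)^{2} = \left(-1\right)^{2} = 1$)
$G{\left(\frac{29 - 13}{-20 + 17} \right)} - A{\left(67,-13 \right)} = \left(11 + \frac{29 - 13}{-20 + 17}\right) - 1 = \left(11 + \frac{16}{-3}\right) - 1 = \left(11 + 16 \left(- \frac{1}{3}\right)\right) - 1 = \left(11 - \frac{16}{3}\right) - 1 = \frac{17}{3} - 1 = \frac{14}{3}$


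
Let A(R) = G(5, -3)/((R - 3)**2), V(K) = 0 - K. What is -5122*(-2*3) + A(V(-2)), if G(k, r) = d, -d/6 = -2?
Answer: 30744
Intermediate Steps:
d = 12 (d = -6*(-2) = 12)
G(k, r) = 12
V(K) = -K
A(R) = 12/(-3 + R)**2 (A(R) = 12/((R - 3)**2) = 12/((-3 + R)**2) = 12/(-3 + R)**2)
-5122*(-2*3) + A(V(-2)) = -5122*(-2*3) + 12/(-3 - 1*(-2))**2 = -5122*(-6) + 12/(-3 + 2)**2 = -197*(-156) + 12/(-1)**2 = 30732 + 12*1 = 30732 + 12 = 30744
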